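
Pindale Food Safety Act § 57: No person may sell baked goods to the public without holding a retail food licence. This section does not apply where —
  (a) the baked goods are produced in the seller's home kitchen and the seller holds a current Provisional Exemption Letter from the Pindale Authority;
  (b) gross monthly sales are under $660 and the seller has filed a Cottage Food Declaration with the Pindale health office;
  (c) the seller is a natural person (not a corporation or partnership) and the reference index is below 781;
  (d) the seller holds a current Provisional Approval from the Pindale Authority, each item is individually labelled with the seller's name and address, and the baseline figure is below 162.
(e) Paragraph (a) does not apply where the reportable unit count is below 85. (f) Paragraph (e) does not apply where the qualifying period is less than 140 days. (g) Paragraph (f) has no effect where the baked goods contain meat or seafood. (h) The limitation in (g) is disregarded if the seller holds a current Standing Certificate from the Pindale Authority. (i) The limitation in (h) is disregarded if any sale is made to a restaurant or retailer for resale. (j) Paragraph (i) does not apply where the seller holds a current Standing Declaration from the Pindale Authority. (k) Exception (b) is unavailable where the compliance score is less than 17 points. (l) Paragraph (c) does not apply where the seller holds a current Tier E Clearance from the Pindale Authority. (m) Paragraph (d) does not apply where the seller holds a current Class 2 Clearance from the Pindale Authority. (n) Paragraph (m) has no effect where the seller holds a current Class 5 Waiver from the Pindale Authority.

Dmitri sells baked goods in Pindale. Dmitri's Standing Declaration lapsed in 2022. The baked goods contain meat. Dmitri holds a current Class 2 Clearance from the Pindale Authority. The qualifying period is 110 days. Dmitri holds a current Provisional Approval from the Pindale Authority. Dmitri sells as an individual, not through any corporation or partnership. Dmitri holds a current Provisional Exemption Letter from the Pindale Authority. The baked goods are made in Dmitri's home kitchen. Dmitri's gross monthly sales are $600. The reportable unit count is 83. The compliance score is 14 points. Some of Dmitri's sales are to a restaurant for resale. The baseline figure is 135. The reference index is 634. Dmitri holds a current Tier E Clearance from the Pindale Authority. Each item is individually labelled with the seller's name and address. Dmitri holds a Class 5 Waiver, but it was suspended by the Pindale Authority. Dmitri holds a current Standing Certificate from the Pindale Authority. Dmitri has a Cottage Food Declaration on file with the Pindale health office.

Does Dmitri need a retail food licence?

Exception (a) is satisfied on its face — the baked goods are home-kitchen produced; a current Provisional Exemption Letter is held. Turning to paragraphs (e)–(j): (e) is triggered — the reportable unit count is 83, below the 85 limit. (f) would limit (e) — the qualifying period is 110 days, less than the 140 days limit — but (g) sets (f) aside: (g) operates against (f): the baked goods contain meat. (h) would limit (g) — a current Standing Certificate is held — but (i) sets (h) aside: (i) operates against (h): some sales are to a restaurant for resale. (j) is not triggered (there is no Standing Declaration in force), so (i) stands. So (a) is unavailable.
Exception (b) is satisfied on its face — gross monthly sales are $600, under the $660 limit; a Cottage Food Declaration is on file. But: (k) is engaged — the compliance score is 14 points, less than the 17 points limit. Exception (b) does not apply.
Exception (c)'s conditions are all satisfied: the seller is a natural person; the reference index is 634, below the 781 limit. But applying paragraph (l): (l) operates against (c): a current Tier E Clearance is held. So (c) is unavailable.
All of (d)'s requirements are met (a current Provisional Approval is held; items are individually labelled; the baseline figure is 135, below the 162 limit). Turning to paragraphs (m)–(n): (m) applies — a current Class 2 Clearance is held. (n), which would lift (m), is not triggered — the Class 5 Waiver is not current. So (d) is unavailable.
No exception is made out. Dmitri falls within the general rule.

Yes — Dmitri must hold a retail food licence.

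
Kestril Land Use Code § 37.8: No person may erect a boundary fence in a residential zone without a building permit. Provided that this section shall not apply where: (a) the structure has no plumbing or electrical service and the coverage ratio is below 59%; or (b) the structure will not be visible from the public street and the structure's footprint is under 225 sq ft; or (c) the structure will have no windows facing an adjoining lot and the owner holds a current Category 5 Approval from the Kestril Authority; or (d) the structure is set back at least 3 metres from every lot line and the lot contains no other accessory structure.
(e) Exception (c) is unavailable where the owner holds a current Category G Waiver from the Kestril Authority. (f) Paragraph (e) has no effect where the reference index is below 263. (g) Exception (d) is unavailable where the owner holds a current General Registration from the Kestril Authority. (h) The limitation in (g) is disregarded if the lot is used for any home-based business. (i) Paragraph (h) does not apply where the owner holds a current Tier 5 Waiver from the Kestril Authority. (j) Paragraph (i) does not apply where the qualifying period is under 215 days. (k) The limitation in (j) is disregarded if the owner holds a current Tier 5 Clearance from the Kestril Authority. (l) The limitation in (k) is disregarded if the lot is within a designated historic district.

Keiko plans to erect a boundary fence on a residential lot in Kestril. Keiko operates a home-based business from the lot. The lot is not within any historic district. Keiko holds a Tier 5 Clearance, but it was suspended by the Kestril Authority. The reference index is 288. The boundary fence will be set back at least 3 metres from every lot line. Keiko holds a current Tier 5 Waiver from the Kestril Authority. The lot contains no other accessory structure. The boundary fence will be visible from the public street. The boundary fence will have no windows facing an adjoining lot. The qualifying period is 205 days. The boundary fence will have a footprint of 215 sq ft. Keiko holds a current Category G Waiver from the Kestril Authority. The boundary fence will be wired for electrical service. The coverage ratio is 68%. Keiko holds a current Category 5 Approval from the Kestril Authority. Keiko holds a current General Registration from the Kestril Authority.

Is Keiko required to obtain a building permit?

No — exception (d) applies; Keiko does not need a building permit.

Exception (a) fails — electrical service is planned.
Exception (b) does not apply: the structure will be visible from the street.
All of (c)'s requirements are met (no windows face an adjoining lot; a current Category 5 Approval is held). However, paragraphs (e)–(f) must be considered: (e) is triggered — a current Category G Waiver is held. (f), which would lift (e), is inapplicable — the reference index is 288, not below 263. Exception (c) does not apply.
Exception (d): the setback is at least 3 m on every side; the lot has no other accessory structure — every condition holds. Considering the limiting provisions: (g) would limit (d) — a current General Registration is held — but (h) sets (g) aside: (h) operates — a home-based business operates on the lot. (i) would limit (h) — a current Tier 5 Waiver is held — but (j) sets (i) aside: (j) operates against (i): the qualifying period is 205 days, under the 215 days limit. (k) is inapplicable (the Tier 5 Clearance is not current), so (j) stands. (d) remains available.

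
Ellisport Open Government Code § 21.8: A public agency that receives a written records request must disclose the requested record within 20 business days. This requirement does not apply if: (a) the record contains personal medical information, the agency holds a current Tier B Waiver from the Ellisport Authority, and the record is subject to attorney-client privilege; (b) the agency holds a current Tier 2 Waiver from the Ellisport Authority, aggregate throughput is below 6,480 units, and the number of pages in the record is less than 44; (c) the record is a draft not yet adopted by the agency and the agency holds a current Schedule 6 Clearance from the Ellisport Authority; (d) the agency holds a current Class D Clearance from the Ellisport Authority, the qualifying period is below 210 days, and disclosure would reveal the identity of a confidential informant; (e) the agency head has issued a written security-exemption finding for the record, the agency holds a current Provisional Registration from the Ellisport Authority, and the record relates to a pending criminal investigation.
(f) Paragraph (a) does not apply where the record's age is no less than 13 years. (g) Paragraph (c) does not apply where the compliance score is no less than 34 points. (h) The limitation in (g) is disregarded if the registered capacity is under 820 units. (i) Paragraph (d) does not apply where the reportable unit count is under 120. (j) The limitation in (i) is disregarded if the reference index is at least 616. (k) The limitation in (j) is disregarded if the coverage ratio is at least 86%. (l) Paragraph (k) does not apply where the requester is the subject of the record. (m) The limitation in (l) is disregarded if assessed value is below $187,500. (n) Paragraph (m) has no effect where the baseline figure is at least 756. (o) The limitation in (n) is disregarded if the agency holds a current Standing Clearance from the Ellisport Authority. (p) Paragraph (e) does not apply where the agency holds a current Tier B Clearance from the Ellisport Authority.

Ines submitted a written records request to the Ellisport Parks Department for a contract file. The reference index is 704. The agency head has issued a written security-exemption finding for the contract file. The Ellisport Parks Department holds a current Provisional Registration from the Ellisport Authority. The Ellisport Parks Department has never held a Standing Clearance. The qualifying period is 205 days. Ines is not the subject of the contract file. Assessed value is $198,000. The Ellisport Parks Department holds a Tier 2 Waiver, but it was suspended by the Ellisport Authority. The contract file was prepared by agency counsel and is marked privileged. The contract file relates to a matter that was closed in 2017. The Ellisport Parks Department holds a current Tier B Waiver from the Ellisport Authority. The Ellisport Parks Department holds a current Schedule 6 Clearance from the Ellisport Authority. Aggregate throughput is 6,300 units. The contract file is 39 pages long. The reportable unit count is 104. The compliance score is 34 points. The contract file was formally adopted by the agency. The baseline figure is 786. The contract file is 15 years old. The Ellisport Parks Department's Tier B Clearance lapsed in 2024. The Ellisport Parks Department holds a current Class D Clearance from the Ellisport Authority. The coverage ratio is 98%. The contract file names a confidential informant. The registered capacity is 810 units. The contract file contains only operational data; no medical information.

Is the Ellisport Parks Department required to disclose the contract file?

Yes — the Ellisport Parks Department must disclose the contract file.

Exception (a) fails — the contract file contains only operational data.
Exception (b) does not apply: the Tier 2 Waiver is not current.
Exception (c) does not apply: the contract file has been formally adopted.
All of (d)'s requirements are met (a current Class D Clearance is held; the qualifying period is 205 days, below the 210 days limit; the contract file names a confidential informant). Turning to paragraphs (i)–(o): (i) is engaged — the reportable unit count is 104, under the 120 limit. (j) would limit (i) — the reference index is 704, meeting the 616 threshold — but (k) sets (j) aside: (k) applies — the coverage ratio is 98%, meeting the 86% threshold. (l), which would lift (k), is inapplicable — Ines is not the subject of the contract file. (d) is therefore removed.
Exception (e) does not apply: the contract file relates to a closed matter.
No exception applies. The general rule governs.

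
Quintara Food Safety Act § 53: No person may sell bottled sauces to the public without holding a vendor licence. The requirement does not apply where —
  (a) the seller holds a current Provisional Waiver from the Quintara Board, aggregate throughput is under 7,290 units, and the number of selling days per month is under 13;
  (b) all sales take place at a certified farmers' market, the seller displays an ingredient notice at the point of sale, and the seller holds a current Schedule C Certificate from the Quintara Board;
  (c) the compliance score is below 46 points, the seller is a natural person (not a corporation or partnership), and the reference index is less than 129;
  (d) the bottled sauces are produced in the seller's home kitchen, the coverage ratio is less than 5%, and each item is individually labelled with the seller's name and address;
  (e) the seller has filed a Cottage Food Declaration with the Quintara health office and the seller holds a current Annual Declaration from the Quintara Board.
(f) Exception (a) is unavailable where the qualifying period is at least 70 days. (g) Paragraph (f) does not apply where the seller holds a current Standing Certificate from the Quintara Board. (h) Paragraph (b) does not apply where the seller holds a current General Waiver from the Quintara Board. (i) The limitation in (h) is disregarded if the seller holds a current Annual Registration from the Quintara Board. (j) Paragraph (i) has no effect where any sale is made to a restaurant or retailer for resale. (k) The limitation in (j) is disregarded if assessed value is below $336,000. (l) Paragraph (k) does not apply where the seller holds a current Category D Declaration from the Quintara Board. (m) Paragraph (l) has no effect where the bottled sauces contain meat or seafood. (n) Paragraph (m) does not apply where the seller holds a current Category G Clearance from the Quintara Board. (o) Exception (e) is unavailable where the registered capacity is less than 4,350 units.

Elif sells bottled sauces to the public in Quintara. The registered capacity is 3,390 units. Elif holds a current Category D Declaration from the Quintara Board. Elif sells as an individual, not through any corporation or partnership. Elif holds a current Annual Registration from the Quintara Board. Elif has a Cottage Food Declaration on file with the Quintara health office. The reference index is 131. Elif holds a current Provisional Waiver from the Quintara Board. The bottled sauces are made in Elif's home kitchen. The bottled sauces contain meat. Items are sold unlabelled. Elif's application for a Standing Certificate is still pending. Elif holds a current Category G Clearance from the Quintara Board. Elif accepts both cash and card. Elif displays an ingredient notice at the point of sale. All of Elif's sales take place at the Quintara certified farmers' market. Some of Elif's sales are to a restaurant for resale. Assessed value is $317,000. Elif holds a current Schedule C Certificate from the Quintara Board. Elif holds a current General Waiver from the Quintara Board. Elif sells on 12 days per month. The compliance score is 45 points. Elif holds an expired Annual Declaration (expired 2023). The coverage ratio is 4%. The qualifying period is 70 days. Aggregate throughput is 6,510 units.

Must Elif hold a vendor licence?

Exception (a): a current Provisional Waiver is held; aggregate throughput is 6,510 units, under the 7,290 units limit; the number of selling days per month is 12, under the 13 limit — every condition holds. But: (f) is triggered — the qualifying period is 70 days, meeting the 70 days threshold. (g), which would lift (f), is inapplicable — the Standing Certificate is not current. Exception (a) does not apply.
Exception (b): all sales are at a certified farmers' market; an ingredient notice is displayed; a current Schedule C Certificate is held — every condition holds. Turning to paragraphs (h)–(n): (h) operates against (b): a current General Waiver is held. (i) would limit (h) — a current Annual Registration is held — but (j) sets (i) aside: (j) is triggered — some sales are to a restaurant for resale. (k) operates (assessed value is $317,000, below the $336,000 limit), but is overridden by (l): (l) operates against (k): a current Category D Declaration is held. (m) would limit (l) — the bottled sauces contain meat — but (n) sets (m) aside: (n) operates against (m): a current Category G Clearance is held. (b) is therefore removed.
Exception (c) requires that the reference index is less than 129; but the reference index is 131, not less than 129, so (c) is unavailable.
Exception (d) requires that each item is individually labelled with the seller's name and address; but items are sold unlabelled, so (d) is unavailable.
Exception (e) requires that the seller holds a current Annual Declaration from the Quintara Board; but there is no Annual Declaration in force, so (e) is unavailable.
No exception displaces § 53.

Yes — Elif must hold a vendor licence.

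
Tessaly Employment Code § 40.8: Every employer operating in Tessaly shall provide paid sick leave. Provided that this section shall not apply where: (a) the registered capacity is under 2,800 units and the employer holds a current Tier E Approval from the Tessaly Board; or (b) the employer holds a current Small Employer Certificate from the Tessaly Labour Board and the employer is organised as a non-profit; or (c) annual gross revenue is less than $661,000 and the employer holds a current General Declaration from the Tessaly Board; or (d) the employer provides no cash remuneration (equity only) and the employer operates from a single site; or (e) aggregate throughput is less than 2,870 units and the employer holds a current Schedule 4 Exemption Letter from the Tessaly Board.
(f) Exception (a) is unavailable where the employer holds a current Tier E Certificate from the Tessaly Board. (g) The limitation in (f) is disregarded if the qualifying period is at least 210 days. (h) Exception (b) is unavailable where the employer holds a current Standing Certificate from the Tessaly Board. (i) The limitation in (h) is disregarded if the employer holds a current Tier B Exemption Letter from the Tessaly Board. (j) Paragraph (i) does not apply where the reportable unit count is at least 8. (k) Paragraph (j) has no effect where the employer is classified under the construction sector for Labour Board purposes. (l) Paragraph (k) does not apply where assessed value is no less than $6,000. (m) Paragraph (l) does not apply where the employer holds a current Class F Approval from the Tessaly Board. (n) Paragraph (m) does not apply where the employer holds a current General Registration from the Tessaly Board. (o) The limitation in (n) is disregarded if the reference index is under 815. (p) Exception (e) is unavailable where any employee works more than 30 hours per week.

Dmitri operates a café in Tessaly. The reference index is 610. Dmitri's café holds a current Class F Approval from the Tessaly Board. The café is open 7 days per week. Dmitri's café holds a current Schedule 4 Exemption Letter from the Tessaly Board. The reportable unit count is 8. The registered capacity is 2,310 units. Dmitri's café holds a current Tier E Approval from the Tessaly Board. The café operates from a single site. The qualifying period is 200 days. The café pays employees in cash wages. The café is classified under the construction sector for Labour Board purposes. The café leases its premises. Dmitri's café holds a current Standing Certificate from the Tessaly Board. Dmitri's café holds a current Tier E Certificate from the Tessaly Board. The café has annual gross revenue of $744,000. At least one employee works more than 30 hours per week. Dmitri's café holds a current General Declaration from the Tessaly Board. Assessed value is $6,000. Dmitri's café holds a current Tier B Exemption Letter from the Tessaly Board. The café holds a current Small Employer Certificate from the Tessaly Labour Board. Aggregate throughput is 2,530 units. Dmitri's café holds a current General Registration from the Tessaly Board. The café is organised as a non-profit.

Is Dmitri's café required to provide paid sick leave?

No — exception (b) applies; Dmitri's café is not required to provide paid sick leave.

All of (a)'s requirements are met (the registered capacity is 2,310 units, under the 2,800 units limit; a current Tier E Approval is held). But: (f) operates against (a): a current Tier E Certificate is held. (g), which would lift (f), is not engaged — the qualifying period is 200 days, short of 210 days. (a) is therefore removed.
Exception (b)'s conditions are all satisfied: a current Small Employer Certificate is held; the employer is a non-profit. Applying paragraphs (h)–(o): (h) is triggered (a current Standing Certificate is held), but is itself disapplied by (i): (i) operates against (h): a current Tier B Exemption Letter is held. (j) applies (the reportable unit count is 8, meeting the 8 threshold), but is displaced by (k): (k) applies — the café is classified under the construction sector. (l) is triggered (assessed value is $6,000, meeting the $6,000 threshold), but is overridden by (m): (m) operates against (l): a current Class F Approval is held. (n) operates (a current General Registration is held), but is displaced by (o): (o) operates against (n): the reference index is 610, under the 815 limit. So (b) applies.
Exception (c) does not apply: annual gross revenue is $744,000, not less than $661,000.
Exception (d) fails — employees are paid cash wages.
All of (e)'s requirements are met (aggregate throughput is 2,530 units, less than the 2,870 units limit; a current Schedule 4 Exemption Letter is held). Turning to paragraph (p): (p) operates against (e): at least one employee exceeds 30 hours/week. Exception (e) does not apply.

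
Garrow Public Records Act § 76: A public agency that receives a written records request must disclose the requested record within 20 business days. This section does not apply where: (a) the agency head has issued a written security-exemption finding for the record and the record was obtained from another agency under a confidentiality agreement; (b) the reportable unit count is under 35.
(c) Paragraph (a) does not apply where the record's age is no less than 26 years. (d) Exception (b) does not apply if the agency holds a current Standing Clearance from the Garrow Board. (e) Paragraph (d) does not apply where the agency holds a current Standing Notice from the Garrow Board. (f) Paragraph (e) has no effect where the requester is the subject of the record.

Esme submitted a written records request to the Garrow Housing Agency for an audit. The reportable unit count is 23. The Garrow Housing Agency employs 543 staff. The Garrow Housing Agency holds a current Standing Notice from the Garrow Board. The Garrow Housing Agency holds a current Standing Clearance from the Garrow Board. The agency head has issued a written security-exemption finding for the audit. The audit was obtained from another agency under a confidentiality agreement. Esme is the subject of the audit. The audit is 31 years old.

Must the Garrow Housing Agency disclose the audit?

Yes — the Garrow Housing Agency must disclose the audit.

Exception (a)'s conditions are all satisfied: a written security-exemption finding has been issued; the audit was obtained under a confidentiality agreement. Turning to paragraph (c): (c) operates against (a): the record's age is 31 years, meeting the 26 years threshold. So (a) is unavailable.
Exception (b)'s conditions are all satisfied: the reportable unit count is 23, under the 35 limit. However, paragraphs (d)–(f) must be considered: (d) operates against (b): a current Standing Clearance is held. (e) is engaged (a current Standing Notice is held), but is overridden by (f): (f) operates against (e): Esme is the subject of the audit. Exception (b) does not apply.
No exception is made out. the Garrow Housing Agency falls within the general rule.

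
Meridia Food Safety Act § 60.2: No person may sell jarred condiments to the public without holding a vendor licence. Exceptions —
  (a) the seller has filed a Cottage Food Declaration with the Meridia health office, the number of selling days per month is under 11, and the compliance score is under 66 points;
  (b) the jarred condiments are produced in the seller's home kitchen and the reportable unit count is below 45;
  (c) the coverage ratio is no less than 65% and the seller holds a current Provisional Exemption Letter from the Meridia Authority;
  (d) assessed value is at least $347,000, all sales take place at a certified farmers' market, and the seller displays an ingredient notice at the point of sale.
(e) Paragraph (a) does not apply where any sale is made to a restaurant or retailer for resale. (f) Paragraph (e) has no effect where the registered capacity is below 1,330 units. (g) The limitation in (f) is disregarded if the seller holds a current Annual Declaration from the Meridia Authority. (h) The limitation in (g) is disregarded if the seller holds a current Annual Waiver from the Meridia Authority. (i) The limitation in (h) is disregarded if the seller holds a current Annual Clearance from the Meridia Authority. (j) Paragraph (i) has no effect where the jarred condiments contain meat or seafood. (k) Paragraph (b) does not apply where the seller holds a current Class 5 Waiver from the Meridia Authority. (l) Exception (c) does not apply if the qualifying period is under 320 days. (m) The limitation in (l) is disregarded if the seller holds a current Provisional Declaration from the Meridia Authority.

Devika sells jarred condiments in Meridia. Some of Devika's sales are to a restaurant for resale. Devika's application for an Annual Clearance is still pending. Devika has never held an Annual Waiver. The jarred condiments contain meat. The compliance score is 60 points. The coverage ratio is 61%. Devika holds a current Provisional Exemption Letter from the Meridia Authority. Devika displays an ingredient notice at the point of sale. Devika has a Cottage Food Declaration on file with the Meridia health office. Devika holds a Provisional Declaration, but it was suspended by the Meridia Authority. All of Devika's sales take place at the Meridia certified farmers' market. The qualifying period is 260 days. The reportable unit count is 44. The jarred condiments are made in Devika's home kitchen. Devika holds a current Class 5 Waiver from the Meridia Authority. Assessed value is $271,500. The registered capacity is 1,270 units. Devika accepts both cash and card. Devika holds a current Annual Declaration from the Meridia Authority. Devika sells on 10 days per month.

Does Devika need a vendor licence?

Yes — Devika must hold a vendor licence.

Exception (a): a Cottage Food Declaration is on file; the number of selling days per month is 10, under the 11 limit; the compliance score is 60 points, under the 66 points limit — every condition holds. But applying paragraphs (e)–(j): (e) is triggered — some sales are to a restaurant for resale. (f) would limit (e) — the registered capacity is 1,270 units, below the 1,330 units limit — but (g) sets (f) aside: (g) operates against (f): a current Annual Declaration is held. (h), which would lift (g), is not triggered — the Annual Waiver is not current. So (a) is unavailable.
Exception (b): the jarred condiments are home-kitchen produced; the reportable unit count is 44, below the 45 limit — every condition holds. However, paragraph (k) must be considered: (k) operates against (b): a current Class 5 Waiver is held. So (b) is unavailable.
Exception (c) fails — the coverage ratio is 61%, short of 65%.
Exception (d) does not apply: assessed value is $271,500, short of $347,000.
No exception applies. The general rule governs.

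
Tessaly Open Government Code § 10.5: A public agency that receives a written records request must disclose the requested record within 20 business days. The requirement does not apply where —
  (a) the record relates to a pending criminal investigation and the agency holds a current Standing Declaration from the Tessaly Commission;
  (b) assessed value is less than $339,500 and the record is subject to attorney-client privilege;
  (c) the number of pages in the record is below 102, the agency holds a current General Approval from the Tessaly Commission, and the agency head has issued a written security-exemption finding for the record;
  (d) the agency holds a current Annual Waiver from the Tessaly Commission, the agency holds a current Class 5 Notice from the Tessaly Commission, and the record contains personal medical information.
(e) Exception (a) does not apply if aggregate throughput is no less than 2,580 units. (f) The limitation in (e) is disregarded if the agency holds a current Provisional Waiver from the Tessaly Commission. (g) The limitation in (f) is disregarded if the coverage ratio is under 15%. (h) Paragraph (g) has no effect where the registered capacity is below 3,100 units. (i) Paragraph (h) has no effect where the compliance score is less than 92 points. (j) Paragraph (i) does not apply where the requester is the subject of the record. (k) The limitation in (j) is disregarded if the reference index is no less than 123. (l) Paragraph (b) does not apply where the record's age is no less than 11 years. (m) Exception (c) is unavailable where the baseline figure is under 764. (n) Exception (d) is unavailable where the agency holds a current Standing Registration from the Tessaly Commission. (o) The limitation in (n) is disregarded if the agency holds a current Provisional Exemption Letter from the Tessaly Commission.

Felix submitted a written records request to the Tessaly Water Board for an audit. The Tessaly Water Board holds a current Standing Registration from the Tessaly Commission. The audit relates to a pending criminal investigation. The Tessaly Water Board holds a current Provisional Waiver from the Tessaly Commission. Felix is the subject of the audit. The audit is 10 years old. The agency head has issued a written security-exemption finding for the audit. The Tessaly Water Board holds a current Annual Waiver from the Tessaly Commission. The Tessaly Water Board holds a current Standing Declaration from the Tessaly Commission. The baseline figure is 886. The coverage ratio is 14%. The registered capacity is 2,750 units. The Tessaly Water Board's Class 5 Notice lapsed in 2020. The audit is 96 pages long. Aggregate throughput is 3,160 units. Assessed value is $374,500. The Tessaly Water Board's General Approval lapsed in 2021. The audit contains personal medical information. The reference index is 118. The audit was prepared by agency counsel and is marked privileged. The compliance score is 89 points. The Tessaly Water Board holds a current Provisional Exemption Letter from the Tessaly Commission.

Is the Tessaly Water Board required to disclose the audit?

No — exception (a) applies; the Tessaly Water Board is not required to disclose the audit.

Exception (a) is satisfied on its face — the audit relates to a pending investigation; a current Standing Declaration is held. Considering the limiting provisions: (e) would limit (a) — aggregate throughput is 3,160 units, meeting the 2,580 units threshold — but (f) sets (e) aside: (f) operates against (e): a current Provisional Waiver is held. (g) operates (the coverage ratio is 14%, under the 15% limit), but is set aside by (h): (h) is triggered — the registered capacity is 2,750 units, below the 3,100 units limit. (i) would limit (h) — the compliance score is 89 points, less than the 92 points limit — but (j) sets (i) aside: (j) operates against (i): Felix is the subject of the audit. (k), which would lift (j), is inapplicable — the reference index is 118, short of 123. Exception (a) stands.
Exception (b) fails — assessed value is $374,500, not less than $339,500.
Exception (c) fails — no current General Approval is held.
Exception (d) does not apply: there is no Class 5 Notice in force.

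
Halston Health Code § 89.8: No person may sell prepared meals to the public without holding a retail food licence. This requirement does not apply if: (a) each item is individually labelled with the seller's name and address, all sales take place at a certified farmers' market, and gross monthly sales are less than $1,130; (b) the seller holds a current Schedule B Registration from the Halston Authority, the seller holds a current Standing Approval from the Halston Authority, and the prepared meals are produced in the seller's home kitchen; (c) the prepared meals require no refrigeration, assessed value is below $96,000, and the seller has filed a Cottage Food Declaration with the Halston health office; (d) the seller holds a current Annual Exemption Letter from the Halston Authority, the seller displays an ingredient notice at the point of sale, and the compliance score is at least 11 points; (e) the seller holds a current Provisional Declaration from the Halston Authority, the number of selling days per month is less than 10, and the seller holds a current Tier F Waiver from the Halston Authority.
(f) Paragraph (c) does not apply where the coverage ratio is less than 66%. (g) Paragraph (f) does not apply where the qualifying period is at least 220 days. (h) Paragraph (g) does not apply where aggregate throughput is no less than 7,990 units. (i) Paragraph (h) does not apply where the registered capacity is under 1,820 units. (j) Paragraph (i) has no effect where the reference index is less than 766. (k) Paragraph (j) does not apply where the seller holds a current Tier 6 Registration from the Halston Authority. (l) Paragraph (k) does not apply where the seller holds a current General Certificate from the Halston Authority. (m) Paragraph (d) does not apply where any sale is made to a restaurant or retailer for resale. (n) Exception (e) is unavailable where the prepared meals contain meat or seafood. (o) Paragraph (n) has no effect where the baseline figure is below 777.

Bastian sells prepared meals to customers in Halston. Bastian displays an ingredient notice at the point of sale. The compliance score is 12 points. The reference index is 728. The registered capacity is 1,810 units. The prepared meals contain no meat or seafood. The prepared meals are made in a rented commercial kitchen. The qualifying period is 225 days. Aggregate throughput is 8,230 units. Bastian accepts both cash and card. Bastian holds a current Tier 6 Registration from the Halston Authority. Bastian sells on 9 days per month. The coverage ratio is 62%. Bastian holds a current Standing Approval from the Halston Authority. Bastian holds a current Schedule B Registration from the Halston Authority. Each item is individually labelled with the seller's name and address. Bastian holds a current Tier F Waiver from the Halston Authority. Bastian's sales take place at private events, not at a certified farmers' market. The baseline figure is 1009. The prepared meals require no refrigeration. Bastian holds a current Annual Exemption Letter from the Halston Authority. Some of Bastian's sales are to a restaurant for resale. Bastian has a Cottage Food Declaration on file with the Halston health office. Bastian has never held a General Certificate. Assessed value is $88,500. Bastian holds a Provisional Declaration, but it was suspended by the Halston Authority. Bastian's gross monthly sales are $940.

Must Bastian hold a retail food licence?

No — exception (c) applies; Bastian is not required to hold a retail food licence.

Exception (a) does not apply: sales are at private events, not a certified farmers' market.
Exception (b) fails — the prepared meals are made in a commercial kitchen, not a home kitchen.
Exception (c)'s conditions are all satisfied: the prepared meals are shelf-stable; assessed value is $88,500, below the $96,000 limit; a Cottage Food Declaration is on file. As to paragraphs (f)–(l): (f) would limit (c) — the coverage ratio is 62%, less than the 66% limit — but (g) sets (f) aside: (g) applies — the qualifying period is 225 days, meeting the 220 days threshold. (h) would limit (g) — aggregate throughput is 8,230 units, meeting the 7,990 units threshold — but (i) sets (h) aside: (i) is triggered — the registered capacity is 1,810 units, under the 1,820 units limit. (j) is engaged (the reference index is 728, less than the 766 limit), but yields to (k): (k) operates against (j): a current Tier 6 Registration is held. (l), which would lift (k), is inapplicable — there is no General Certificate in force. Exception (c) stands.
Exception (d): a current Annual Exemption Letter is held; an ingredient notice is displayed; the compliance score is 12 points, meeting the 11 points threshold — every condition holds. But applying paragraph (m): (m) applies — some sales are to a restaurant for resale. Exception (d) does not apply.
Exception (e) does not apply: no current Provisional Declaration is held.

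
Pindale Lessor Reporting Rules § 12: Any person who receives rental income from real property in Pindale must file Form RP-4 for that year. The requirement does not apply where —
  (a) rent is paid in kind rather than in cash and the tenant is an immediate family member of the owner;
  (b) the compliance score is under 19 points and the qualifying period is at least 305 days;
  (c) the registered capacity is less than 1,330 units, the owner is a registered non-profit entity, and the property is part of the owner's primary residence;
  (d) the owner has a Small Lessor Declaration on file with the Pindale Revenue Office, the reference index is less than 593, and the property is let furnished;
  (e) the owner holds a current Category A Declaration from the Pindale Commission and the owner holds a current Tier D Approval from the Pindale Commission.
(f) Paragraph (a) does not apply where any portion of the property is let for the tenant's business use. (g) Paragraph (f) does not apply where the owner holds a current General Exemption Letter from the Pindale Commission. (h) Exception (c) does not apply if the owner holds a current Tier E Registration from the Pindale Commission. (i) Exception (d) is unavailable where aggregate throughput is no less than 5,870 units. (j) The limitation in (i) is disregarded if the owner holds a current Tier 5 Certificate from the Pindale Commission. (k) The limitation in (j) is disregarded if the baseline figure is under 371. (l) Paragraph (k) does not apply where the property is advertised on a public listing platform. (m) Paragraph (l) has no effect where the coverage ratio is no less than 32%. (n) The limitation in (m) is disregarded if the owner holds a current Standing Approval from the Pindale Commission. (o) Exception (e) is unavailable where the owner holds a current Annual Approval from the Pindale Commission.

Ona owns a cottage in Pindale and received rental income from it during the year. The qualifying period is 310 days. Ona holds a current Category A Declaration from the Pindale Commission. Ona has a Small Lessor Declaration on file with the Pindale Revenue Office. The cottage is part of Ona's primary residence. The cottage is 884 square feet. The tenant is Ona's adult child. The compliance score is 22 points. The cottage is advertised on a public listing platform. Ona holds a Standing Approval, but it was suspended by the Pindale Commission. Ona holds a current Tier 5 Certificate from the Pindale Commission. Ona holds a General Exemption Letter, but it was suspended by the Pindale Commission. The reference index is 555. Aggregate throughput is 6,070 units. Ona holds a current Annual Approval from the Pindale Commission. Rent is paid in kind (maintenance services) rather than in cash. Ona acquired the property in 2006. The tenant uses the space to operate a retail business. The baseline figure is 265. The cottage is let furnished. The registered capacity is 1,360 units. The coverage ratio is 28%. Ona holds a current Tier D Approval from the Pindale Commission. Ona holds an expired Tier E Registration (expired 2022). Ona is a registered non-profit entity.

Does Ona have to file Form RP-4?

No — exception (d) applies; Ona is not required to file Form RP-4.

Exception (a) is satisfied on its face — rent is paid in kind; the tenant is an immediate family member. But: (f) operates against (a): the space is let for business use. (g) is not triggered (the General Exemption Letter is not current), so (f) stands. Exception (a) does not apply.
Exception (b) requires that the compliance score is under 19 points; but the compliance score is 22 points, not under 19 points, so (b) is unavailable.
Exception (c) fails — the registered capacity is 1,360 units, not less than 1,330 units.
Exception (d): a Small Lessor Declaration is on file; the reference index is 555, less than the 593 limit; the property is let furnished — every condition holds. Applying paragraphs (i)–(n): (i) is triggered (aggregate throughput is 6,070 units, meeting the 5,870 units threshold), but is displaced by (j): (j) operates against (i): a current Tier 5 Certificate is held. (k) operates (the baseline figure is 265, under the 371 limit), but is set aside by (l): (l) operates against (k): the property is publicly advertised. (m) is inapplicable (the coverage ratio is 28%, short of 32%), so (l) stands. Exception (d) stands.
Exception (e): a current Category A Declaration is held; a current Tier D Approval is held — every condition holds. But: (o) operates against (e): a current Annual Approval is held. So (e) is unavailable.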